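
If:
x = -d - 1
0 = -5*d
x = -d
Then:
No Solution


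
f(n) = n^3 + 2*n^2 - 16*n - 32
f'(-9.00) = 191.00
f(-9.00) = -455.00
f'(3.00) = 23.00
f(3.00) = -35.00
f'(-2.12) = -11.00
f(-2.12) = 1.38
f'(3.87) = 44.41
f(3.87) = -6.01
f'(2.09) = 5.46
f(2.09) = -47.57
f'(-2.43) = -8.01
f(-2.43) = 4.34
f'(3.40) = 32.28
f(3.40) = -23.98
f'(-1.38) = -15.81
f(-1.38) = -8.74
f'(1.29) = -5.85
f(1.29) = -47.17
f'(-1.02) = -16.96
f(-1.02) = -14.66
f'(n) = 3*n^2 + 4*n - 16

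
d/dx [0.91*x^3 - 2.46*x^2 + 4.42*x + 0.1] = 2.73*x^2 - 4.92*x + 4.42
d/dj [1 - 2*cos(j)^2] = 2*sin(2*j)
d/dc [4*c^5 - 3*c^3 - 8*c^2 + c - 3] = 20*c^4 - 9*c^2 - 16*c + 1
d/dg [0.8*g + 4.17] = 0.800000000000000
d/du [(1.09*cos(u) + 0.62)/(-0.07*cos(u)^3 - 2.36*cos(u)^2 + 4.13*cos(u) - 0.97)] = (-0.1526*cos(u)^3 - 2.7026*cos(u)^2 - 2.9264*cos(u) + 3.6179)*sin(u)/(0.0049*cos(u)^6 + 0.3304*cos(u)^5 + 4.9914*cos(u)^4 - 19.3578*cos(u)^3 + 21.6353*cos(u)^2 - 8.0122*cos(u) + 0.9409)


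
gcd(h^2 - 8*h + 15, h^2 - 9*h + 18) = h - 3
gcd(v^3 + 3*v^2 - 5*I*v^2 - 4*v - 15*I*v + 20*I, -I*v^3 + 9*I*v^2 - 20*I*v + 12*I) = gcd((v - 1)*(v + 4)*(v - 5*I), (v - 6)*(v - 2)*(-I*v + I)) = v - 1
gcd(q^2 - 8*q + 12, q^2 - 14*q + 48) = q - 6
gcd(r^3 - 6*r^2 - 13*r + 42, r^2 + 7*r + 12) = r + 3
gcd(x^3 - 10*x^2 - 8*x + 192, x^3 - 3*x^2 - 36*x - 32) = x^2 - 4*x - 32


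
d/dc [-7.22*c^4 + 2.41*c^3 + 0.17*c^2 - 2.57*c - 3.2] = -28.88*c^3 + 7.23*c^2 + 0.34*c - 2.57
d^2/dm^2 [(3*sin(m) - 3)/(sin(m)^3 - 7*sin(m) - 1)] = 3*(-4*sin(m)^7 + 9*sin(m)^6 - 22*sin(m)^5 - 39*sin(m)^4 + 23*sin(m)^3 + 110*sin(m)^2 - 14*sin(m) - 112)/(sin(m)^3 - 7*sin(m) - 1)^3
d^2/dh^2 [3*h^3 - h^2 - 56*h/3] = 18*h - 2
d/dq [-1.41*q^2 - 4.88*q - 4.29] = -2.82*q - 4.88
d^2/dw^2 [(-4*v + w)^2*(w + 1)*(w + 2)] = 32*v^2 - 48*v*w - 48*v + 12*w^2 + 18*w + 4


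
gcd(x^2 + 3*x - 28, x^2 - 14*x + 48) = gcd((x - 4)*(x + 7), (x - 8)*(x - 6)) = 1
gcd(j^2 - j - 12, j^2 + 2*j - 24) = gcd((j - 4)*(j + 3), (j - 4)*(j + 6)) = j - 4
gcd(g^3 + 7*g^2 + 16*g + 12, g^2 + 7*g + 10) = g + 2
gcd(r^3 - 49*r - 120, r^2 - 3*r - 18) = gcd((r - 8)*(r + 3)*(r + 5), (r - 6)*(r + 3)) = r + 3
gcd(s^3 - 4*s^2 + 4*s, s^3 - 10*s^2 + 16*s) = s^2 - 2*s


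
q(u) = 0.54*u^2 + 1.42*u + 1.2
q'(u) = 1.08*u + 1.42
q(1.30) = 3.96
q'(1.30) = 2.82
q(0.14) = 1.41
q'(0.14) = 1.57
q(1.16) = 3.57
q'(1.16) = 2.67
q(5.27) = 23.68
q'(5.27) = 7.11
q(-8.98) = 31.99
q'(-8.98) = -8.28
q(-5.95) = 11.87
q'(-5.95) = -5.01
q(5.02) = 21.94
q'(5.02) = 6.84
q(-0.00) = 1.20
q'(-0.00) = 1.42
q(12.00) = 96.00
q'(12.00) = 14.38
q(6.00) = 29.16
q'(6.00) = 7.90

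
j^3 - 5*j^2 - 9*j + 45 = (j - 5)*(j - 3)*(j + 3)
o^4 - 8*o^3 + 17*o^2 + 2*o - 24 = (o - 4)*(o - 3)*(o - 2)*(o + 1)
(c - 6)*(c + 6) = c^2 - 36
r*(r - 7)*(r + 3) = r^3 - 4*r^2 - 21*r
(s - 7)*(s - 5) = s^2 - 12*s + 35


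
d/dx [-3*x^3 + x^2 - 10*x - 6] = -9*x^2 + 2*x - 10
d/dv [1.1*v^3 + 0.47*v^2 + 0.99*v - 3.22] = 3.3*v^2 + 0.94*v + 0.99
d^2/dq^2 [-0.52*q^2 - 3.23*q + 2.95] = -1.04000000000000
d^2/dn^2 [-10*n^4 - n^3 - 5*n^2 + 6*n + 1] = -120*n^2 - 6*n - 10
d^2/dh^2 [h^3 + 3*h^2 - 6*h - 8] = 6*h + 6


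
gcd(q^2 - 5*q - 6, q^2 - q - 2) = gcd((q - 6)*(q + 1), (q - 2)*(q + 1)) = q + 1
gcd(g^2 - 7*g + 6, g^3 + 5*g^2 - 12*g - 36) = 1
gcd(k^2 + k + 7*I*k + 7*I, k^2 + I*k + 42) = k + 7*I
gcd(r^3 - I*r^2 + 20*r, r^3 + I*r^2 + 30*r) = r^2 - 5*I*r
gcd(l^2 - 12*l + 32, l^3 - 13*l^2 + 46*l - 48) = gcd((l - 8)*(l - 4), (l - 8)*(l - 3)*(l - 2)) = l - 8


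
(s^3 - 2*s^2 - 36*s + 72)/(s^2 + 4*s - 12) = s - 6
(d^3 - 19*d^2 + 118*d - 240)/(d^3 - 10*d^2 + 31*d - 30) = (d^2 - 14*d + 48)/(d^2 - 5*d + 6)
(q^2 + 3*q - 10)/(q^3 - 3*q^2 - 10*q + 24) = (q + 5)/(q^2 - q - 12)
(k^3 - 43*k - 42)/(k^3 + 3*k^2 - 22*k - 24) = (k - 7)/(k - 4)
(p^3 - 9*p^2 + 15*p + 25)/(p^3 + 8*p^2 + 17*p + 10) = (p^2 - 10*p + 25)/(p^2 + 7*p + 10)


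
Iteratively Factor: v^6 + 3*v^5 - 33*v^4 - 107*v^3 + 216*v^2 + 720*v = (v)*(v^5 + 3*v^4 - 33*v^3 - 107*v^2 + 216*v + 720) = v*(v - 5)*(v^4 + 8*v^3 + 7*v^2 - 72*v - 144) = v*(v - 5)*(v + 3)*(v^3 + 5*v^2 - 8*v - 48) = v*(v - 5)*(v - 3)*(v + 3)*(v^2 + 8*v + 16) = v*(v - 5)*(v - 3)*(v + 3)*(v + 4)*(v + 4)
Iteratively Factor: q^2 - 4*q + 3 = (q - 3)*(q - 1)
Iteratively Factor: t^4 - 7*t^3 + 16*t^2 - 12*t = (t)*(t^3 - 7*t^2 + 16*t - 12) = t*(t - 2)*(t^2 - 5*t + 6) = t*(t - 2)^2*(t - 3)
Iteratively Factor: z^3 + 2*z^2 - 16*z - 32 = (z + 2)*(z^2 - 16) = (z - 4)*(z + 2)*(z + 4)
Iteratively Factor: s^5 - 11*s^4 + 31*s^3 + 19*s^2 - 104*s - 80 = (s + 1)*(s^4 - 12*s^3 + 43*s^2 - 24*s - 80) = (s - 5)*(s + 1)*(s^3 - 7*s^2 + 8*s + 16) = (s - 5)*(s - 4)*(s + 1)*(s^2 - 3*s - 4) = (s - 5)*(s - 4)^2*(s + 1)*(s + 1)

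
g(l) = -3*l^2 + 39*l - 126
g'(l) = 39 - 6*l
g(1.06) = -88.03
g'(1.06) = 32.64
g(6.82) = 0.44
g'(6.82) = -1.92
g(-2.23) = -227.89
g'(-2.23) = 52.38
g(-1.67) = -199.50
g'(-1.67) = 49.02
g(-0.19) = -133.52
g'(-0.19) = 40.14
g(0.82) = -96.04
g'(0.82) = 34.08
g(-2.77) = -257.05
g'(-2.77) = 55.62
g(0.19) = -118.70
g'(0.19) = 37.86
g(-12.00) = -1026.00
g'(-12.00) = 111.00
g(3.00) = -36.00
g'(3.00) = 21.00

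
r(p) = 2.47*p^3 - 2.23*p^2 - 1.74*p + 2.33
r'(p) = 7.41*p^2 - 4.46*p - 1.74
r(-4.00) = -184.47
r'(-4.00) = 134.66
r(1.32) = 1.83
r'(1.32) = 5.28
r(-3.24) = -99.45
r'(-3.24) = 90.50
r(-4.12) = -201.09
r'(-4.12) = 142.42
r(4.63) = 191.62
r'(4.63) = 136.46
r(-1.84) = -17.41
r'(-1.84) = 31.55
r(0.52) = 1.17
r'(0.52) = -2.06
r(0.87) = 0.75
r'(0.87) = -0.01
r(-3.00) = -79.21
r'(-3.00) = 78.33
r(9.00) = 1606.67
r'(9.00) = 558.33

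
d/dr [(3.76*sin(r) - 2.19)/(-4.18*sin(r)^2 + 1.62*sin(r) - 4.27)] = (15.7168*sin(r)^2 - 18.3084*sin(r) - 12.5074)*cos(r)/(17.4724*sin(r)^4 - 13.5432*sin(r)^3 + 38.3216*sin(r)^2 - 13.8348*sin(r) + 18.2329)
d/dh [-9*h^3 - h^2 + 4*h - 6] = -27*h^2 - 2*h + 4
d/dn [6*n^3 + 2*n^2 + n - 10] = 18*n^2 + 4*n + 1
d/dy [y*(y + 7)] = 2*y + 7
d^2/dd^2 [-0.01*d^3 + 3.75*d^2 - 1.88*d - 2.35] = 7.5 - 0.06*d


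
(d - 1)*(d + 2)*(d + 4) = d^3 + 5*d^2 + 2*d - 8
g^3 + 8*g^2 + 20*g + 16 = (g + 2)^2*(g + 4)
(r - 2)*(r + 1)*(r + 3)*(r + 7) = r^4 + 9*r^3 + 9*r^2 - 41*r - 42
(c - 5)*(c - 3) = c^2 - 8*c + 15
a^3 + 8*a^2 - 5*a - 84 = (a - 3)*(a + 4)*(a + 7)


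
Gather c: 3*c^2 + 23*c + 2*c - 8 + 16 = 3*c^2 + 25*c + 8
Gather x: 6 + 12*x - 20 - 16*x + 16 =2 - 4*x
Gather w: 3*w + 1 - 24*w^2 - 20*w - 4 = -24*w^2 - 17*w - 3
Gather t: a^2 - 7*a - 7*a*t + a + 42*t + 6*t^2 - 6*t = a^2 - 6*a + 6*t^2 + t*(36 - 7*a)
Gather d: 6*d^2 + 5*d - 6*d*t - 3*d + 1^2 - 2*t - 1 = 6*d^2 + d*(2 - 6*t) - 2*t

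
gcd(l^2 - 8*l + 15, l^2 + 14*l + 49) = 1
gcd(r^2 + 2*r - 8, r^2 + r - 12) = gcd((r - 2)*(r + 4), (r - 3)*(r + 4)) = r + 4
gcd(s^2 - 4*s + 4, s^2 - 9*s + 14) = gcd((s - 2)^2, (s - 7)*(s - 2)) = s - 2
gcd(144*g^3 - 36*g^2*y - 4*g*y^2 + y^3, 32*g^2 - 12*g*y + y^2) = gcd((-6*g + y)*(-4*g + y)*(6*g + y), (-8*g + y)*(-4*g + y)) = -4*g + y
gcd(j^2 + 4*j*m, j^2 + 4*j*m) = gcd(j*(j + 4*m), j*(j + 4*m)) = j^2 + 4*j*m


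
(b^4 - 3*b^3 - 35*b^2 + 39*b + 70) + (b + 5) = b^4 - 3*b^3 - 35*b^2 + 40*b + 75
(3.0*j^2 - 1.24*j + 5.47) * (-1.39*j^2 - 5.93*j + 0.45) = -4.17*j^4 - 16.0664*j^3 + 1.0999*j^2 - 32.9951*j + 2.4615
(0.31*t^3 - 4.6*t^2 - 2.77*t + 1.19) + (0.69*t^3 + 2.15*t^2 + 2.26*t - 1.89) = 1.0*t^3 - 2.45*t^2 - 0.51*t - 0.7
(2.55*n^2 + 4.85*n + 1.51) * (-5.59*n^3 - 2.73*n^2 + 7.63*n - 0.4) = -14.2545*n^5 - 34.073*n^4 - 2.2249*n^3 + 31.8632*n^2 + 9.5813*n - 0.604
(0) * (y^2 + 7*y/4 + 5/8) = 0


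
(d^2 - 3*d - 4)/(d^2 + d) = (d - 4)/d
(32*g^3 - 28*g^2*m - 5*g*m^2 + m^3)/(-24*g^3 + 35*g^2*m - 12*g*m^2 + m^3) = (-4*g - m)/(3*g - m)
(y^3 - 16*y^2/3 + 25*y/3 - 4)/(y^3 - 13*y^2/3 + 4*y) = (y - 1)/y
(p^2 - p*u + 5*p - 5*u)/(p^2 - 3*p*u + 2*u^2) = (p + 5)/(p - 2*u)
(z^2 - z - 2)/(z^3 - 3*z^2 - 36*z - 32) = (z - 2)/(z^2 - 4*z - 32)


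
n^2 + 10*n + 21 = (n + 3)*(n + 7)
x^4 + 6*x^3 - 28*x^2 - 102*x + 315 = (x - 3)^2*(x + 5)*(x + 7)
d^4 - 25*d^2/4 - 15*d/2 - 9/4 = (d - 3)*(d + 1/2)*(d + 1)*(d + 3/2)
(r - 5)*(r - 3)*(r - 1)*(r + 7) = r^4 - 2*r^3 - 40*r^2 + 146*r - 105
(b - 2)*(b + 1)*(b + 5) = b^3 + 4*b^2 - 7*b - 10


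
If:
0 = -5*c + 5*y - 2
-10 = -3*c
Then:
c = 10/3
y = 56/15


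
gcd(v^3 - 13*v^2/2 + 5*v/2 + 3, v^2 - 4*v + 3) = v - 1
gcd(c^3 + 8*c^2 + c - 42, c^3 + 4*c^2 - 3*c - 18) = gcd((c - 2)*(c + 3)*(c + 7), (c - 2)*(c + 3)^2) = c^2 + c - 6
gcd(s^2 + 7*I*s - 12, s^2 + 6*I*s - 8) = s + 4*I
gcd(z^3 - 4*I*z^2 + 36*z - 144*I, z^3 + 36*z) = z^2 + 36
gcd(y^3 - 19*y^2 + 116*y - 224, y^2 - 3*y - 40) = y - 8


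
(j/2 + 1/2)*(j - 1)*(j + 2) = j^3/2 + j^2 - j/2 - 1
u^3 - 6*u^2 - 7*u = u*(u - 7)*(u + 1)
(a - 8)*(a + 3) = a^2 - 5*a - 24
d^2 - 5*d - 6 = (d - 6)*(d + 1)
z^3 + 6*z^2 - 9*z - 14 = (z - 2)*(z + 1)*(z + 7)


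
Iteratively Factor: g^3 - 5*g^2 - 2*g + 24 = (g - 4)*(g^2 - g - 6) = (g - 4)*(g - 3)*(g + 2)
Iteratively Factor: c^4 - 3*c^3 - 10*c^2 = (c)*(c^3 - 3*c^2 - 10*c) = c^2*(c^2 - 3*c - 10) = c^2*(c - 5)*(c + 2)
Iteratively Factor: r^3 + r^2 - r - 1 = (r + 1)*(r^2 - 1) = (r + 1)^2*(r - 1)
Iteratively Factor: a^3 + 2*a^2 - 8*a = (a)*(a^2 + 2*a - 8) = a*(a - 2)*(a + 4)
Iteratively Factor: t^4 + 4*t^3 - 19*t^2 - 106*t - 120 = (t + 4)*(t^3 - 19*t - 30) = (t + 3)*(t + 4)*(t^2 - 3*t - 10) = (t + 2)*(t + 3)*(t + 4)*(t - 5)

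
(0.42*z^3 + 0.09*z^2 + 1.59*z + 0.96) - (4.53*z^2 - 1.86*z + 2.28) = 0.42*z^3 - 4.44*z^2 + 3.45*z - 1.32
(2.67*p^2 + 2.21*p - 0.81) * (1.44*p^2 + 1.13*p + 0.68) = 3.8448*p^4 + 6.1995*p^3 + 3.1465*p^2 + 0.5875*p - 0.5508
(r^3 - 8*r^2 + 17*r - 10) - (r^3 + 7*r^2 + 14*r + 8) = -15*r^2 + 3*r - 18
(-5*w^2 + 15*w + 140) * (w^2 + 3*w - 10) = -5*w^4 + 235*w^2 + 270*w - 1400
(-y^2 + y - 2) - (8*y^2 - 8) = -9*y^2 + y + 6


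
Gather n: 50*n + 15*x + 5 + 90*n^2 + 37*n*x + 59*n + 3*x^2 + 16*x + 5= 90*n^2 + n*(37*x + 109) + 3*x^2 + 31*x + 10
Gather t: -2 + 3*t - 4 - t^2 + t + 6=-t^2 + 4*t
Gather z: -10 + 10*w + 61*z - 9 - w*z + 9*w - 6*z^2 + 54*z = 19*w - 6*z^2 + z*(115 - w) - 19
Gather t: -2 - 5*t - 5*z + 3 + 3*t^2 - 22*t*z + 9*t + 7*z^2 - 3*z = 3*t^2 + t*(4 - 22*z) + 7*z^2 - 8*z + 1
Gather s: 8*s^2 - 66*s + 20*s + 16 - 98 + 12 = 8*s^2 - 46*s - 70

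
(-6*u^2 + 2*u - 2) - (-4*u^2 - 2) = -2*u^2 + 2*u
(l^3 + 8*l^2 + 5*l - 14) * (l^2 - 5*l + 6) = l^5 + 3*l^4 - 29*l^3 + 9*l^2 + 100*l - 84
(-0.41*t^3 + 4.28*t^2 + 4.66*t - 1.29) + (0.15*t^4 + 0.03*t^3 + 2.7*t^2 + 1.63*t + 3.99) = 0.15*t^4 - 0.38*t^3 + 6.98*t^2 + 6.29*t + 2.7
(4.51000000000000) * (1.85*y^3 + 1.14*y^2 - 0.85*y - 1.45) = 8.3435*y^3 + 5.1414*y^2 - 3.8335*y - 6.5395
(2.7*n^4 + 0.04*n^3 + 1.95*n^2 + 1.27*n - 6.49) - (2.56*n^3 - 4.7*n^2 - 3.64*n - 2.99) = 2.7*n^4 - 2.52*n^3 + 6.65*n^2 + 4.91*n - 3.5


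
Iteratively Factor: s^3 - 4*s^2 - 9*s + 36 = (s + 3)*(s^2 - 7*s + 12) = (s - 4)*(s + 3)*(s - 3)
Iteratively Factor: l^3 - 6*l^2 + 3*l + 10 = (l - 5)*(l^2 - l - 2) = (l - 5)*(l + 1)*(l - 2)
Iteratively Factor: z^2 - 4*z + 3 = (z - 3)*(z - 1)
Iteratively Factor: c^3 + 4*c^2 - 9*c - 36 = (c - 3)*(c^2 + 7*c + 12) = (c - 3)*(c + 3)*(c + 4)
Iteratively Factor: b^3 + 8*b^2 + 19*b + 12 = (b + 3)*(b^2 + 5*b + 4) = (b + 1)*(b + 3)*(b + 4)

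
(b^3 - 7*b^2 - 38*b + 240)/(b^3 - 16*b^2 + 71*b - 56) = (b^2 + b - 30)/(b^2 - 8*b + 7)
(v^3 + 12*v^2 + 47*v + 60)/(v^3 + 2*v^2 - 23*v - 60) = (v + 5)/(v - 5)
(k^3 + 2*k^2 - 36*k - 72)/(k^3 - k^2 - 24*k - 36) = (k + 6)/(k + 3)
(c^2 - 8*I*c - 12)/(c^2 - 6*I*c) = (c - 2*I)/c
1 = 1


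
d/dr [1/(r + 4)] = -1/(r + 4)^2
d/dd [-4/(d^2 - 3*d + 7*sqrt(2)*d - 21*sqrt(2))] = 4*(2*d - 3 + 7*sqrt(2))/(d^2 - 3*d + 7*sqrt(2)*d - 21*sqrt(2))^2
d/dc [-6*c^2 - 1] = -12*c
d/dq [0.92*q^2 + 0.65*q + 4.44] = 1.84*q + 0.65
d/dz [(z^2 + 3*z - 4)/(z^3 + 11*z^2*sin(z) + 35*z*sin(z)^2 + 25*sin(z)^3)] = ((z + sin(z))*(z + 5*sin(z))^2*(2*z + 3) + (-z^2 - 3*z + 4)*(11*z^2*cos(z) + 3*z^2 + 22*z*sin(z) + 35*z*sin(2*z) + 75*sin(z)^2*cos(z) + 35*sin(z)^2))/((z + sin(z))^2*(z + 5*sin(z))^4)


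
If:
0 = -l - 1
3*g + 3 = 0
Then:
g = -1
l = -1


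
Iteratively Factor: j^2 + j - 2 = (j - 1)*(j + 2)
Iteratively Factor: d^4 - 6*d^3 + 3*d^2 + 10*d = (d)*(d^3 - 6*d^2 + 3*d + 10) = d*(d - 5)*(d^2 - d - 2) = d*(d - 5)*(d + 1)*(d - 2)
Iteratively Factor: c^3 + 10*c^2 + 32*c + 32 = (c + 4)*(c^2 + 6*c + 8) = (c + 2)*(c + 4)*(c + 4)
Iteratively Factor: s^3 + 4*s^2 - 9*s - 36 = (s + 3)*(s^2 + s - 12) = (s + 3)*(s + 4)*(s - 3)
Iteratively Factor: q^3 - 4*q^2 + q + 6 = (q - 3)*(q^2 - q - 2) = (q - 3)*(q - 2)*(q + 1)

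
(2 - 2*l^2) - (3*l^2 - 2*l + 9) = -5*l^2 + 2*l - 7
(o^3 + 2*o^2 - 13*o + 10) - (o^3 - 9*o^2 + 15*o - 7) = 11*o^2 - 28*o + 17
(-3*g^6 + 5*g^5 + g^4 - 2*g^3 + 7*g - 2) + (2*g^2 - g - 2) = -3*g^6 + 5*g^5 + g^4 - 2*g^3 + 2*g^2 + 6*g - 4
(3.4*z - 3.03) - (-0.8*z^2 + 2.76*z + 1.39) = 0.8*z^2 + 0.64*z - 4.42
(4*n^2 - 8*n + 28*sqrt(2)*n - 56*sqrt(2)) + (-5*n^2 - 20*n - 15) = -n^2 - 28*n + 28*sqrt(2)*n - 56*sqrt(2) - 15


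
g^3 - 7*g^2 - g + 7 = (g - 7)*(g - 1)*(g + 1)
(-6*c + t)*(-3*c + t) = 18*c^2 - 9*c*t + t^2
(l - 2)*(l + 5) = l^2 + 3*l - 10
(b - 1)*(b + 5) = b^2 + 4*b - 5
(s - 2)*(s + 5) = s^2 + 3*s - 10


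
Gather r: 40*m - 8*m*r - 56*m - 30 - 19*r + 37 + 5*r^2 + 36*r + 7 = -16*m + 5*r^2 + r*(17 - 8*m) + 14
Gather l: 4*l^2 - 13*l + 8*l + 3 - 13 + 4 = 4*l^2 - 5*l - 6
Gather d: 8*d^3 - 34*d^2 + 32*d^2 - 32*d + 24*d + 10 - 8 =8*d^3 - 2*d^2 - 8*d + 2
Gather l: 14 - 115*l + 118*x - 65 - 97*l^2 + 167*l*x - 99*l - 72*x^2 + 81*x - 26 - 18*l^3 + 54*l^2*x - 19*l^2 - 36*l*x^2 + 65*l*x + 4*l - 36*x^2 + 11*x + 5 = -18*l^3 + l^2*(54*x - 116) + l*(-36*x^2 + 232*x - 210) - 108*x^2 + 210*x - 72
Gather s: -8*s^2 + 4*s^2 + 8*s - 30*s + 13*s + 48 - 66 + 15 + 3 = -4*s^2 - 9*s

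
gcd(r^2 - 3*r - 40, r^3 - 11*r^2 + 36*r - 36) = 1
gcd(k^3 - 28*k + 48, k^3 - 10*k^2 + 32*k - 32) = k^2 - 6*k + 8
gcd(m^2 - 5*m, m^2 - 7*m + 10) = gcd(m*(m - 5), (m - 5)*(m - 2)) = m - 5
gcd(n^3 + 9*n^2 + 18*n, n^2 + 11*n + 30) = n + 6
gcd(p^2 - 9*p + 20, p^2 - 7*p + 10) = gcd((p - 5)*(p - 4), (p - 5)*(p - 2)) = p - 5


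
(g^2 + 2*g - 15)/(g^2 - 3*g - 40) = (g - 3)/(g - 8)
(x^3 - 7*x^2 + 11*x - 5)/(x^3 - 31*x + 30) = (x - 1)/(x + 6)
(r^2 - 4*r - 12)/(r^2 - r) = (r^2 - 4*r - 12)/(r*(r - 1))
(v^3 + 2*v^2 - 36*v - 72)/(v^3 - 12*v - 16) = (v^2 - 36)/(v^2 - 2*v - 8)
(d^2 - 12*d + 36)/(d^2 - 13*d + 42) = (d - 6)/(d - 7)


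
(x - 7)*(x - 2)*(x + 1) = x^3 - 8*x^2 + 5*x + 14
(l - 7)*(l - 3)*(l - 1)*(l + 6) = l^4 - 5*l^3 - 35*l^2 + 165*l - 126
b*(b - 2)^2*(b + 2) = b^4 - 2*b^3 - 4*b^2 + 8*b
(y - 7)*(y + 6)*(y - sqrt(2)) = y^3 - sqrt(2)*y^2 - y^2 - 42*y + sqrt(2)*y + 42*sqrt(2)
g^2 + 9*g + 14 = (g + 2)*(g + 7)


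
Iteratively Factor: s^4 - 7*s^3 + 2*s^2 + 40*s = (s - 4)*(s^3 - 3*s^2 - 10*s) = s*(s - 4)*(s^2 - 3*s - 10) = s*(s - 5)*(s - 4)*(s + 2)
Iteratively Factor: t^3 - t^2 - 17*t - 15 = (t - 5)*(t^2 + 4*t + 3) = (t - 5)*(t + 1)*(t + 3)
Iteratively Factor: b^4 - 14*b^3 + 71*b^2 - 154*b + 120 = (b - 4)*(b^3 - 10*b^2 + 31*b - 30) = (b - 5)*(b - 4)*(b^2 - 5*b + 6) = (b - 5)*(b - 4)*(b - 3)*(b - 2)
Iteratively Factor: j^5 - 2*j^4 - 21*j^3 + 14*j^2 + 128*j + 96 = (j - 4)*(j^4 + 2*j^3 - 13*j^2 - 38*j - 24) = (j - 4)*(j + 3)*(j^3 - j^2 - 10*j - 8) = (j - 4)^2*(j + 3)*(j^2 + 3*j + 2) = (j - 4)^2*(j + 1)*(j + 3)*(j + 2)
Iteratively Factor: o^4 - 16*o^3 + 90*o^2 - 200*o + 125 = (o - 5)*(o^3 - 11*o^2 + 35*o - 25) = (o - 5)^2*(o^2 - 6*o + 5) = (o - 5)^3*(o - 1)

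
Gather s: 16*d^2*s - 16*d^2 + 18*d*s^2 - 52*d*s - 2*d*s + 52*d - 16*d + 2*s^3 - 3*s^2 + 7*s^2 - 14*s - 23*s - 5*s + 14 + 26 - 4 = -16*d^2 + 36*d + 2*s^3 + s^2*(18*d + 4) + s*(16*d^2 - 54*d - 42) + 36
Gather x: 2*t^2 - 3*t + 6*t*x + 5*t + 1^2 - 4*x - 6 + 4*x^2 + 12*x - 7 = 2*t^2 + 2*t + 4*x^2 + x*(6*t + 8) - 12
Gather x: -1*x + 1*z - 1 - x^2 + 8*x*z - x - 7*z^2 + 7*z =-x^2 + x*(8*z - 2) - 7*z^2 + 8*z - 1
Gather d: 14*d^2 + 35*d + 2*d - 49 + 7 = 14*d^2 + 37*d - 42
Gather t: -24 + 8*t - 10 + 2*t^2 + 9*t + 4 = 2*t^2 + 17*t - 30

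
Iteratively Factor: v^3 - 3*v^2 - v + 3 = (v + 1)*(v^2 - 4*v + 3) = (v - 1)*(v + 1)*(v - 3)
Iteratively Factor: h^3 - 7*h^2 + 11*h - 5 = (h - 5)*(h^2 - 2*h + 1) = (h - 5)*(h - 1)*(h - 1)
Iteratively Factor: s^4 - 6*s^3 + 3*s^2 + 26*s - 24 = (s - 1)*(s^3 - 5*s^2 - 2*s + 24) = (s - 3)*(s - 1)*(s^2 - 2*s - 8) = (s - 4)*(s - 3)*(s - 1)*(s + 2)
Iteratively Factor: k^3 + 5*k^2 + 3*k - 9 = (k + 3)*(k^2 + 2*k - 3) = (k + 3)^2*(k - 1)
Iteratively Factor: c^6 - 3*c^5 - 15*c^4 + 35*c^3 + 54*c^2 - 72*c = (c + 3)*(c^5 - 6*c^4 + 3*c^3 + 26*c^2 - 24*c) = (c + 2)*(c + 3)*(c^4 - 8*c^3 + 19*c^2 - 12*c) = (c - 3)*(c + 2)*(c + 3)*(c^3 - 5*c^2 + 4*c) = c*(c - 3)*(c + 2)*(c + 3)*(c^2 - 5*c + 4) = c*(c - 4)*(c - 3)*(c + 2)*(c + 3)*(c - 1)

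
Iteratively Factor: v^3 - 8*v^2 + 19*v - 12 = (v - 1)*(v^2 - 7*v + 12) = (v - 4)*(v - 1)*(v - 3)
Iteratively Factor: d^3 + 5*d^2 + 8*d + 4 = (d + 2)*(d^2 + 3*d + 2) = (d + 2)^2*(d + 1)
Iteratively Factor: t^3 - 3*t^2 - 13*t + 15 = (t - 1)*(t^2 - 2*t - 15) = (t - 1)*(t + 3)*(t - 5)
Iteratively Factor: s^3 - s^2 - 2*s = (s)*(s^2 - s - 2) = s*(s - 2)*(s + 1)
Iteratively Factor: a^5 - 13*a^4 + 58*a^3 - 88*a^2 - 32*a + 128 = (a - 4)*(a^4 - 9*a^3 + 22*a^2 - 32) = (a - 4)*(a - 2)*(a^3 - 7*a^2 + 8*a + 16) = (a - 4)^2*(a - 2)*(a^2 - 3*a - 4) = (a - 4)^3*(a - 2)*(a + 1)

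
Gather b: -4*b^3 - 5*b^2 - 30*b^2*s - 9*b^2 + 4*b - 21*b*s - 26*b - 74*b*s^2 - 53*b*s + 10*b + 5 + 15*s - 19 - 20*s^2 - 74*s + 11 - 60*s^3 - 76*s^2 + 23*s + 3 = -4*b^3 + b^2*(-30*s - 14) + b*(-74*s^2 - 74*s - 12) - 60*s^3 - 96*s^2 - 36*s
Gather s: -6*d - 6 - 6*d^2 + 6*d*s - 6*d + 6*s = -6*d^2 - 12*d + s*(6*d + 6) - 6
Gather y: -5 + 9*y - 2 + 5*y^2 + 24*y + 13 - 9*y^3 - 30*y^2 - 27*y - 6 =-9*y^3 - 25*y^2 + 6*y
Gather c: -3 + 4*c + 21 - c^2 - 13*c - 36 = -c^2 - 9*c - 18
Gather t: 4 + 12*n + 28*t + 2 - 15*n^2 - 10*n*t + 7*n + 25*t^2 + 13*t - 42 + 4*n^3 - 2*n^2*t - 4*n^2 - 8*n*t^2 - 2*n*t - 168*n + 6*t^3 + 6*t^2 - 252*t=4*n^3 - 19*n^2 - 149*n + 6*t^3 + t^2*(31 - 8*n) + t*(-2*n^2 - 12*n - 211) - 36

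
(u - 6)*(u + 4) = u^2 - 2*u - 24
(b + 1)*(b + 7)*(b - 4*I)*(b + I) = b^4 + 8*b^3 - 3*I*b^3 + 11*b^2 - 24*I*b^2 + 32*b - 21*I*b + 28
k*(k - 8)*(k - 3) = k^3 - 11*k^2 + 24*k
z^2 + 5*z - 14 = (z - 2)*(z + 7)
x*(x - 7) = x^2 - 7*x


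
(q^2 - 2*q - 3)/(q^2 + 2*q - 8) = (q^2 - 2*q - 3)/(q^2 + 2*q - 8)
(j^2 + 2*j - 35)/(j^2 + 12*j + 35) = (j - 5)/(j + 5)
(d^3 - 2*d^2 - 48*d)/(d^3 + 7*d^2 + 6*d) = (d - 8)/(d + 1)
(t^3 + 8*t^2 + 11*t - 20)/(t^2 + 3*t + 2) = (t^3 + 8*t^2 + 11*t - 20)/(t^2 + 3*t + 2)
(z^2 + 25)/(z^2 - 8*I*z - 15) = (z + 5*I)/(z - 3*I)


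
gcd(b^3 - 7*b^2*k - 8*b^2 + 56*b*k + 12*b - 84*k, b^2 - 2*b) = b - 2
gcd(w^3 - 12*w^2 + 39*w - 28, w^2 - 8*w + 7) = w^2 - 8*w + 7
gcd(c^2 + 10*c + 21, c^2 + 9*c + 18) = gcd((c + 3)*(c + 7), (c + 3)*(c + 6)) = c + 3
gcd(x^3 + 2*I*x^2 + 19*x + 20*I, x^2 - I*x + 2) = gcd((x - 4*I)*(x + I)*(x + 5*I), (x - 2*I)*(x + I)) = x + I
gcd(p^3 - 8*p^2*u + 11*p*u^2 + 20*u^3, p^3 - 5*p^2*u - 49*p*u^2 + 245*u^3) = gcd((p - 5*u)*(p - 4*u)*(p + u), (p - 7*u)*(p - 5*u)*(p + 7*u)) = p - 5*u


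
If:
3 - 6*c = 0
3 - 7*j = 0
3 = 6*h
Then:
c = 1/2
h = 1/2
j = 3/7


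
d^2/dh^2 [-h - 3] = 0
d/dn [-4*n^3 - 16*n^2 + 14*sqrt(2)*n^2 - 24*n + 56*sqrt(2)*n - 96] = -12*n^2 - 32*n + 28*sqrt(2)*n - 24 + 56*sqrt(2)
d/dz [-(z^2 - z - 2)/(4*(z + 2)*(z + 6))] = (-9*z^2 - 28*z - 4)/(4*(z^4 + 16*z^3 + 88*z^2 + 192*z + 144))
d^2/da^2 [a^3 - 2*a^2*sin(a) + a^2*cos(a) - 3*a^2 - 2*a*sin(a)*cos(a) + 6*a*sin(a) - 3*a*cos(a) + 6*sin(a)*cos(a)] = 2*a^2*sin(a) - a^2*cos(a) - 10*a*sin(a) + 4*a*sin(2*a) - 5*a*cos(a) + 6*a + 2*sin(a) - 12*sin(2*a) + 14*cos(a) - 4*cos(2*a) - 6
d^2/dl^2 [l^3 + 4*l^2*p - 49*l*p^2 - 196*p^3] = 6*l + 8*p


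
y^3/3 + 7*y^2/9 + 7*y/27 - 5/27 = (y/3 + 1/3)*(y - 1/3)*(y + 5/3)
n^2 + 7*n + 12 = (n + 3)*(n + 4)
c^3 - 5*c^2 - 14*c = c*(c - 7)*(c + 2)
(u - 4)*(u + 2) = u^2 - 2*u - 8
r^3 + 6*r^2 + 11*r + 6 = (r + 1)*(r + 2)*(r + 3)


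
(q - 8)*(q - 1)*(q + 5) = q^3 - 4*q^2 - 37*q + 40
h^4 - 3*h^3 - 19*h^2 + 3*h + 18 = (h - 6)*(h - 1)*(h + 1)*(h + 3)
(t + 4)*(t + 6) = t^2 + 10*t + 24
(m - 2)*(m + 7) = m^2 + 5*m - 14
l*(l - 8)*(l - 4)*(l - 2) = l^4 - 14*l^3 + 56*l^2 - 64*l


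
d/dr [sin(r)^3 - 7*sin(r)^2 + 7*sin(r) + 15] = (3*sin(r)^2 - 14*sin(r) + 7)*cos(r)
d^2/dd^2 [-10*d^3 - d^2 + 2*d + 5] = -60*d - 2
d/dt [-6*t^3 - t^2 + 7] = 2*t*(-9*t - 1)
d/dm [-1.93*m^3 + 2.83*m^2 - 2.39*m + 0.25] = -5.79*m^2 + 5.66*m - 2.39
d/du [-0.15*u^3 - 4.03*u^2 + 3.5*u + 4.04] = -0.45*u^2 - 8.06*u + 3.5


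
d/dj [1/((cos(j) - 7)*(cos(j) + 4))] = (2*cos(j) - 3)*sin(j)/((cos(j) - 7)^2*(cos(j) + 4)^2)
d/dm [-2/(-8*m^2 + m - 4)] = 2*(1 - 16*m)/(8*m^2 - m + 4)^2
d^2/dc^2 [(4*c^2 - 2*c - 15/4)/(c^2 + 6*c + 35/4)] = 8*(-416*c^3 - 1860*c^2 - 240*c + 4945)/(64*c^6 + 1152*c^5 + 8592*c^4 + 33984*c^3 + 75180*c^2 + 88200*c + 42875)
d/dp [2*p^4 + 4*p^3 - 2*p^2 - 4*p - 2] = 8*p^3 + 12*p^2 - 4*p - 4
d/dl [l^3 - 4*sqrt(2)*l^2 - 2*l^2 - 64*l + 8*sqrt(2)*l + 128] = 3*l^2 - 8*sqrt(2)*l - 4*l - 64 + 8*sqrt(2)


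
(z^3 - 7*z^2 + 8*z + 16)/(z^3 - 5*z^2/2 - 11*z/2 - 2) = 2*(z - 4)/(2*z + 1)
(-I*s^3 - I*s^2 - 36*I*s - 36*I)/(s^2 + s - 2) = I*(-s^3 - s^2 - 36*s - 36)/(s^2 + s - 2)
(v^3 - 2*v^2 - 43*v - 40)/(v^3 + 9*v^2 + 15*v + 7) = (v^2 - 3*v - 40)/(v^2 + 8*v + 7)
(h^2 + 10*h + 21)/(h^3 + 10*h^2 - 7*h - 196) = (h + 3)/(h^2 + 3*h - 28)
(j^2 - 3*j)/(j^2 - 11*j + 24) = j/(j - 8)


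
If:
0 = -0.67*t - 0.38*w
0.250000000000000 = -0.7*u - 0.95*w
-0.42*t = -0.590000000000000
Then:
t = 1.40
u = 3.00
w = -2.48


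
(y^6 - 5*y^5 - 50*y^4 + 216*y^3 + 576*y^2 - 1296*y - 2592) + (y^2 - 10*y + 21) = y^6 - 5*y^5 - 50*y^4 + 216*y^3 + 577*y^2 - 1306*y - 2571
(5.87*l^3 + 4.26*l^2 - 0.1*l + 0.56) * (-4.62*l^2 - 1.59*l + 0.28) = -27.1194*l^5 - 29.0145*l^4 - 4.6678*l^3 - 1.2354*l^2 - 0.9184*l + 0.1568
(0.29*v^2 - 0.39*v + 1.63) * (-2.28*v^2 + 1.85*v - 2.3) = -0.6612*v^4 + 1.4257*v^3 - 5.1049*v^2 + 3.9125*v - 3.749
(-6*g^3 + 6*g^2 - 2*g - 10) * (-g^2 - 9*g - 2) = 6*g^5 + 48*g^4 - 40*g^3 + 16*g^2 + 94*g + 20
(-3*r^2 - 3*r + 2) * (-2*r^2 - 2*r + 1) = 6*r^4 + 12*r^3 - r^2 - 7*r + 2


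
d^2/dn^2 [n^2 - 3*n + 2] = 2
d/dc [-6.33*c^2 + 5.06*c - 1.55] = 5.06 - 12.66*c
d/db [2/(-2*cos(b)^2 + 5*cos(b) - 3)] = 2*(5 - 4*cos(b))*sin(b)/(-5*cos(b) + cos(2*b) + 4)^2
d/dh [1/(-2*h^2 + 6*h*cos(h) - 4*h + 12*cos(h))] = (3*h*sin(h) + 2*h + 6*sin(h) - 3*cos(h) + 2)/(2*(h + 2)^2*(h - 3*cos(h))^2)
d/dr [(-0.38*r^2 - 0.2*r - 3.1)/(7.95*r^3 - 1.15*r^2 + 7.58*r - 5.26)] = (3.021*r^4 + 3.18*r^3 + 70.8246*r^2 - 3.1324*r + 24.55)/(63.2025*r^6 - 18.285*r^5 + 121.8445*r^4 - 101.068*r^3 + 69.5544*r^2 - 79.7416*r + 27.6676)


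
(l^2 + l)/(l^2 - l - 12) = l*(l + 1)/(l^2 - l - 12)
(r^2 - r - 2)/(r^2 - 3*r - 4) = (r - 2)/(r - 4)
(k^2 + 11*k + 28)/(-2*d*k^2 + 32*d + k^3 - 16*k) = (-k - 7)/(2*d*k - 8*d - k^2 + 4*k)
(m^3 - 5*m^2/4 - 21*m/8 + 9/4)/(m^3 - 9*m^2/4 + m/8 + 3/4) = (2*m + 3)/(2*m + 1)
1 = 1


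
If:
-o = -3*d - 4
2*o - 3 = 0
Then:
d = -5/6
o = 3/2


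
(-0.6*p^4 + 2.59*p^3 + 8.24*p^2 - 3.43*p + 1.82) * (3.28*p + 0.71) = -1.968*p^5 + 8.0692*p^4 + 28.8661*p^3 - 5.4*p^2 + 3.5343*p + 1.2922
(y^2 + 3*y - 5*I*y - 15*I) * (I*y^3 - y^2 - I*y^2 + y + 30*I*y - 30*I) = I*y^5 + 4*y^4 + 2*I*y^4 + 8*y^3 + 32*I*y^3 + 138*y^2 + 70*I*y^2 + 300*y - 105*I*y - 450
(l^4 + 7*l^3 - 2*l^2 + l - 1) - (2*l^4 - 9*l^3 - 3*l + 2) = -l^4 + 16*l^3 - 2*l^2 + 4*l - 3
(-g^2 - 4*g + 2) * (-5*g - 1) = 5*g^3 + 21*g^2 - 6*g - 2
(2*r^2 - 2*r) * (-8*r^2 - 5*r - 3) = -16*r^4 + 6*r^3 + 4*r^2 + 6*r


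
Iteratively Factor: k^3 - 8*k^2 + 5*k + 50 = (k + 2)*(k^2 - 10*k + 25) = (k - 5)*(k + 2)*(k - 5)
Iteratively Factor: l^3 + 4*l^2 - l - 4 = (l - 1)*(l^2 + 5*l + 4) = (l - 1)*(l + 1)*(l + 4)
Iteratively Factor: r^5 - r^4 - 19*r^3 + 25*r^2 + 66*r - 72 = (r - 1)*(r^4 - 19*r^2 + 6*r + 72) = (r - 3)*(r - 1)*(r^3 + 3*r^2 - 10*r - 24) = (r - 3)^2*(r - 1)*(r^2 + 6*r + 8) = (r - 3)^2*(r - 1)*(r + 2)*(r + 4)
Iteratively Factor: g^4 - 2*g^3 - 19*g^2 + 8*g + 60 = (g - 2)*(g^3 - 19*g - 30) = (g - 2)*(g + 3)*(g^2 - 3*g - 10) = (g - 5)*(g - 2)*(g + 3)*(g + 2)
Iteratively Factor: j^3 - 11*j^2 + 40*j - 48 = (j - 3)*(j^2 - 8*j + 16) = (j - 4)*(j - 3)*(j - 4)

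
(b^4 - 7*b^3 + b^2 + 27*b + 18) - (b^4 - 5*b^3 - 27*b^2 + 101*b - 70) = -2*b^3 + 28*b^2 - 74*b + 88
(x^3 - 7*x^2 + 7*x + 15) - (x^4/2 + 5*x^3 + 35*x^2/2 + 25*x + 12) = -x^4/2 - 4*x^3 - 49*x^2/2 - 18*x + 3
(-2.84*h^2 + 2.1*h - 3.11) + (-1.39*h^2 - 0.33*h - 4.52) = -4.23*h^2 + 1.77*h - 7.63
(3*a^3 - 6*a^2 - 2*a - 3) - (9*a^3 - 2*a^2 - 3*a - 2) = -6*a^3 - 4*a^2 + a - 1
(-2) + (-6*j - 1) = -6*j - 3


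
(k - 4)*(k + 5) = k^2 + k - 20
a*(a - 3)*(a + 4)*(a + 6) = a^4 + 7*a^3 - 6*a^2 - 72*a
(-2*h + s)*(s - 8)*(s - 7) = -2*h*s^2 + 30*h*s - 112*h + s^3 - 15*s^2 + 56*s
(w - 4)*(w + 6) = w^2 + 2*w - 24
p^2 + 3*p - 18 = (p - 3)*(p + 6)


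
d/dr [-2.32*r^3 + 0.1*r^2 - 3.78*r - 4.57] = -6.96*r^2 + 0.2*r - 3.78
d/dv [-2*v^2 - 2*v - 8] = -4*v - 2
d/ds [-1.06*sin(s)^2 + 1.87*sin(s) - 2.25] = (1.87 - 2.12*sin(s))*cos(s)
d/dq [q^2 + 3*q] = 2*q + 3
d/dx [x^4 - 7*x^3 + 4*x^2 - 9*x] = 4*x^3 - 21*x^2 + 8*x - 9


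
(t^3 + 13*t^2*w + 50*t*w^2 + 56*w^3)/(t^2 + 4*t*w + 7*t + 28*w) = (t^2 + 9*t*w + 14*w^2)/(t + 7)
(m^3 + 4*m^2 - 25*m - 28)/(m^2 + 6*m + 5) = (m^2 + 3*m - 28)/(m + 5)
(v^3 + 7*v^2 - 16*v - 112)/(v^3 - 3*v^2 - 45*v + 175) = (v^2 - 16)/(v^2 - 10*v + 25)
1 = 1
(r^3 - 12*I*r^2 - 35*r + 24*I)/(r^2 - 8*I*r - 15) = (r^2 - 9*I*r - 8)/(r - 5*I)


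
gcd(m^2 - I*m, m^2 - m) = m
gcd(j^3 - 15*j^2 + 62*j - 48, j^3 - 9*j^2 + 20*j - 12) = j^2 - 7*j + 6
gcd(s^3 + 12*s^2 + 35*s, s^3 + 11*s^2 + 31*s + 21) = s + 7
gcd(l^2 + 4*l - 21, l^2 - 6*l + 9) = l - 3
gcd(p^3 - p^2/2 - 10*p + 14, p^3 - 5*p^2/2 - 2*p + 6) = p^2 - 4*p + 4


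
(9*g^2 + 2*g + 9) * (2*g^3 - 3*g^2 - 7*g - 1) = 18*g^5 - 23*g^4 - 51*g^3 - 50*g^2 - 65*g - 9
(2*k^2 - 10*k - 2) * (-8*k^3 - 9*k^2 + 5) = -16*k^5 + 62*k^4 + 106*k^3 + 28*k^2 - 50*k - 10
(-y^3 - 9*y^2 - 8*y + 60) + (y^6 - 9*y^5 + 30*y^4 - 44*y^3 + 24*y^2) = y^6 - 9*y^5 + 30*y^4 - 45*y^3 + 15*y^2 - 8*y + 60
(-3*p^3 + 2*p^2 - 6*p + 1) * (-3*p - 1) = 9*p^4 - 3*p^3 + 16*p^2 + 3*p - 1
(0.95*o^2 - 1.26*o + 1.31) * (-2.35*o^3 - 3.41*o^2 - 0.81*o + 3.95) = -2.2325*o^5 - 0.2785*o^4 + 0.4486*o^3 + 0.306*o^2 - 6.0381*o + 5.1745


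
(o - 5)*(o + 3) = o^2 - 2*o - 15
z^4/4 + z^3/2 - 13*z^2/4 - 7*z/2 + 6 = (z/4 + 1)*(z - 3)*(z - 1)*(z + 2)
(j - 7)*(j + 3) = j^2 - 4*j - 21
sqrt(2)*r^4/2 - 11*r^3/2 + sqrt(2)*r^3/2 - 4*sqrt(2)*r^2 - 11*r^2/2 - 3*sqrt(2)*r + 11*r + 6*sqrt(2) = (r - 1)*(r - 6*sqrt(2))*(r + sqrt(2)/2)*(sqrt(2)*r/2 + sqrt(2))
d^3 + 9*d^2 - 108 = (d - 3)*(d + 6)^2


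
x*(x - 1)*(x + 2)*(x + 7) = x^4 + 8*x^3 + 5*x^2 - 14*x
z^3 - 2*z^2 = z^2*(z - 2)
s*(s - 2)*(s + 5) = s^3 + 3*s^2 - 10*s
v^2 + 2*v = v*(v + 2)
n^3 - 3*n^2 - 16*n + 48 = (n - 4)*(n - 3)*(n + 4)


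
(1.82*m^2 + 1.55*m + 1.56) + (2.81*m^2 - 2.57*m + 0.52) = 4.63*m^2 - 1.02*m + 2.08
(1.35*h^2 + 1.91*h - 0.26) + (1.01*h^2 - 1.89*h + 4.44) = 2.36*h^2 + 0.02*h + 4.18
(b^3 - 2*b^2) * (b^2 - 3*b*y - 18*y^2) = b^5 - 3*b^4*y - 2*b^4 - 18*b^3*y^2 + 6*b^3*y + 36*b^2*y^2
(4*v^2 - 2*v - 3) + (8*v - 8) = 4*v^2 + 6*v - 11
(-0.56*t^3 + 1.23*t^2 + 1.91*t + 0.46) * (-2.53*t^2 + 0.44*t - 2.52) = 1.4168*t^5 - 3.3583*t^4 - 2.8799*t^3 - 3.423*t^2 - 4.6108*t - 1.1592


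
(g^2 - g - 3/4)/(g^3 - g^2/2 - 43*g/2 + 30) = (g + 1/2)/(g^2 + g - 20)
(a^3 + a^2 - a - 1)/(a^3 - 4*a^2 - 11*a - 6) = (a - 1)/(a - 6)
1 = 1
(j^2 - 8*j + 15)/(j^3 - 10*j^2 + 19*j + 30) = (j - 3)/(j^2 - 5*j - 6)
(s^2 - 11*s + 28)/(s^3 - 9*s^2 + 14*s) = (s - 4)/(s*(s - 2))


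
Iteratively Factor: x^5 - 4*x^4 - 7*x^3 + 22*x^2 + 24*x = (x)*(x^4 - 4*x^3 - 7*x^2 + 22*x + 24) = x*(x + 1)*(x^3 - 5*x^2 - 2*x + 24) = x*(x - 3)*(x + 1)*(x^2 - 2*x - 8) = x*(x - 4)*(x - 3)*(x + 1)*(x + 2)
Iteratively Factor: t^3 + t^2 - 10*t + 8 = (t - 1)*(t^2 + 2*t - 8) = (t - 2)*(t - 1)*(t + 4)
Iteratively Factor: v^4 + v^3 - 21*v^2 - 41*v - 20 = (v + 1)*(v^3 - 21*v - 20) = (v - 5)*(v + 1)*(v^2 + 5*v + 4) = (v - 5)*(v + 1)^2*(v + 4)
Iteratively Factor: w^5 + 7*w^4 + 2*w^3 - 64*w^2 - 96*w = (w + 4)*(w^4 + 3*w^3 - 10*w^2 - 24*w) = (w - 3)*(w + 4)*(w^3 + 6*w^2 + 8*w) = (w - 3)*(w + 2)*(w + 4)*(w^2 + 4*w) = (w - 3)*(w + 2)*(w + 4)^2*(w)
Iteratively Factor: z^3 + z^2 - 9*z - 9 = (z + 3)*(z^2 - 2*z - 3) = (z - 3)*(z + 3)*(z + 1)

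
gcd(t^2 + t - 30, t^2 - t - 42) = t + 6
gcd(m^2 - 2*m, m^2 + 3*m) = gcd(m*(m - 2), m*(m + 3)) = m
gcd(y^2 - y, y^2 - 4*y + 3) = y - 1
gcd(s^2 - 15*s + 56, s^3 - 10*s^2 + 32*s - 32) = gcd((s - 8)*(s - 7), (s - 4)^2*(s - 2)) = 1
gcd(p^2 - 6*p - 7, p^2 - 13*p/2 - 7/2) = p - 7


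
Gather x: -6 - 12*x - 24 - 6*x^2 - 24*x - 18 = -6*x^2 - 36*x - 48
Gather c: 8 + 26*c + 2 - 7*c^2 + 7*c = -7*c^2 + 33*c + 10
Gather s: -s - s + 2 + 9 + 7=18 - 2*s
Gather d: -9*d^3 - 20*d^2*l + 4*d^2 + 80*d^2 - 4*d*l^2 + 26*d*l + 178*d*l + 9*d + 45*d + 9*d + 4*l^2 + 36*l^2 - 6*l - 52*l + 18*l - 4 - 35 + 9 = -9*d^3 + d^2*(84 - 20*l) + d*(-4*l^2 + 204*l + 63) + 40*l^2 - 40*l - 30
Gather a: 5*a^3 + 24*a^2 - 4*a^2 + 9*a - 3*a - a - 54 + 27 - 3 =5*a^3 + 20*a^2 + 5*a - 30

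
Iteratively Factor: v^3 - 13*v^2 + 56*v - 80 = (v - 4)*(v^2 - 9*v + 20) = (v - 4)^2*(v - 5)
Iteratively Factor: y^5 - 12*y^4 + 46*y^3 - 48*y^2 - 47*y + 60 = (y - 4)*(y^4 - 8*y^3 + 14*y^2 + 8*y - 15) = (y - 5)*(y - 4)*(y^3 - 3*y^2 - y + 3) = (y - 5)*(y - 4)*(y - 3)*(y^2 - 1) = (y - 5)*(y - 4)*(y - 3)*(y - 1)*(y + 1)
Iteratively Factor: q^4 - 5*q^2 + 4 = (q + 2)*(q^3 - 2*q^2 - q + 2) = (q - 2)*(q + 2)*(q^2 - 1) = (q - 2)*(q + 1)*(q + 2)*(q - 1)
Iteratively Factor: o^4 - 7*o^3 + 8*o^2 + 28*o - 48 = (o - 2)*(o^3 - 5*o^2 - 2*o + 24) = (o - 2)*(o + 2)*(o^2 - 7*o + 12) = (o - 3)*(o - 2)*(o + 2)*(o - 4)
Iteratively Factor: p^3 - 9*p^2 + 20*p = (p - 4)*(p^2 - 5*p) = (p - 5)*(p - 4)*(p)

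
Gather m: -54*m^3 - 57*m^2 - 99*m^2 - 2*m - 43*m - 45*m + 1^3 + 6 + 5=-54*m^3 - 156*m^2 - 90*m + 12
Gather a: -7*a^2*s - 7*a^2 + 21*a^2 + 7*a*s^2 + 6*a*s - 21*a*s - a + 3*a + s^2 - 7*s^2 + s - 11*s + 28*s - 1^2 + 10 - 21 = a^2*(14 - 7*s) + a*(7*s^2 - 15*s + 2) - 6*s^2 + 18*s - 12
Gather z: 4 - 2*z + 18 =22 - 2*z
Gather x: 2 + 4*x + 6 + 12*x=16*x + 8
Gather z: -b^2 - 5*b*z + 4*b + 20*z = -b^2 + 4*b + z*(20 - 5*b)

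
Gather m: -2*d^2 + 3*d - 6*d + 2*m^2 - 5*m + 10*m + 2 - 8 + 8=-2*d^2 - 3*d + 2*m^2 + 5*m + 2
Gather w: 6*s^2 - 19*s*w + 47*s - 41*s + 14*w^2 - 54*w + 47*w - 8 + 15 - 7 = 6*s^2 + 6*s + 14*w^2 + w*(-19*s - 7)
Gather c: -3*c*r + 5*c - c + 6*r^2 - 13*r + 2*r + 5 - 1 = c*(4 - 3*r) + 6*r^2 - 11*r + 4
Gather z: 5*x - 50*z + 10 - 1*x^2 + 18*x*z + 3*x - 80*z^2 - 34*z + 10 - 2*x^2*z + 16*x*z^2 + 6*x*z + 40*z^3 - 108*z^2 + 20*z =-x^2 + 8*x + 40*z^3 + z^2*(16*x - 188) + z*(-2*x^2 + 24*x - 64) + 20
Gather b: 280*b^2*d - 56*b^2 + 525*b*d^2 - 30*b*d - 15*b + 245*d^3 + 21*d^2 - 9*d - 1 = b^2*(280*d - 56) + b*(525*d^2 - 30*d - 15) + 245*d^3 + 21*d^2 - 9*d - 1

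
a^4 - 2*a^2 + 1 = (a - 1)^2*(a + 1)^2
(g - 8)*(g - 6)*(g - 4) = g^3 - 18*g^2 + 104*g - 192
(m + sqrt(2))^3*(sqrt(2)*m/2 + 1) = sqrt(2)*m^4/2 + 4*m^3 + 6*sqrt(2)*m^2 + 8*m + 2*sqrt(2)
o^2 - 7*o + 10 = (o - 5)*(o - 2)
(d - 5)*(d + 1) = d^2 - 4*d - 5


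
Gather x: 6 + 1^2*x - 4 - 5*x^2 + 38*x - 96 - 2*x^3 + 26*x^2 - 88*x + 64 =-2*x^3 + 21*x^2 - 49*x - 30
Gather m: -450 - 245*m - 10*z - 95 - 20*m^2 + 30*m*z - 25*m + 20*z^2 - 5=-20*m^2 + m*(30*z - 270) + 20*z^2 - 10*z - 550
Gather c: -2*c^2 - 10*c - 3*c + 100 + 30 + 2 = -2*c^2 - 13*c + 132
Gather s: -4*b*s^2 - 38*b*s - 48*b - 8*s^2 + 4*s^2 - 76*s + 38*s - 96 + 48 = -48*b + s^2*(-4*b - 4) + s*(-38*b - 38) - 48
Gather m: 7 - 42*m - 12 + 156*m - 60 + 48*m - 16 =162*m - 81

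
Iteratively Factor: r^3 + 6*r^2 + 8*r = (r + 2)*(r^2 + 4*r) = r*(r + 2)*(r + 4)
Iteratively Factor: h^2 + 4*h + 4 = (h + 2)*(h + 2)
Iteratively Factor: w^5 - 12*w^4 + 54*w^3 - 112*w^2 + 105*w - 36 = (w - 3)*(w^4 - 9*w^3 + 27*w^2 - 31*w + 12) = (w - 4)*(w - 3)*(w^3 - 5*w^2 + 7*w - 3) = (w - 4)*(w - 3)*(w - 1)*(w^2 - 4*w + 3) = (w - 4)*(w - 3)^2*(w - 1)*(w - 1)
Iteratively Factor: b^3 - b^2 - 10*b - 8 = (b + 1)*(b^2 - 2*b - 8) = (b + 1)*(b + 2)*(b - 4)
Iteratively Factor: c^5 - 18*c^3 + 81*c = (c - 3)*(c^4 + 3*c^3 - 9*c^2 - 27*c) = (c - 3)*(c + 3)*(c^3 - 9*c) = (c - 3)^2*(c + 3)*(c^2 + 3*c) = c*(c - 3)^2*(c + 3)*(c + 3)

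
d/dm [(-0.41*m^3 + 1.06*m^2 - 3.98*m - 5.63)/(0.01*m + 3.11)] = (-0.0082*m^3 - 3.8147*m^2 + 6.5932*m - 12.3215)/(0.0001*m^2 + 0.0622*m + 9.6721)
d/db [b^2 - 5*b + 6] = 2*b - 5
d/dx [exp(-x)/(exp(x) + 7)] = (-2*exp(x) - 7)*exp(-x)/(exp(2*x) + 14*exp(x) + 49)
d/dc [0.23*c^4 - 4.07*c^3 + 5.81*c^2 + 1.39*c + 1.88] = 0.92*c^3 - 12.21*c^2 + 11.62*c + 1.39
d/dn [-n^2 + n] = 1 - 2*n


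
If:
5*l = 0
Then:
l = 0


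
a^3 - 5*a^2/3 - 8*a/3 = a*(a - 8/3)*(a + 1)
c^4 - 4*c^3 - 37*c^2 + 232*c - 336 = (c - 4)^2*(c - 3)*(c + 7)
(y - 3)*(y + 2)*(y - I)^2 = y^4 - y^3 - 2*I*y^3 - 7*y^2 + 2*I*y^2 + y + 12*I*y + 6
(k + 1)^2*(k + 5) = k^3 + 7*k^2 + 11*k + 5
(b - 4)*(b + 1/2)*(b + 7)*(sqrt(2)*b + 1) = sqrt(2)*b^4 + b^3 + 7*sqrt(2)*b^3/2 - 53*sqrt(2)*b^2/2 + 7*b^2/2 - 53*b/2 - 14*sqrt(2)*b - 14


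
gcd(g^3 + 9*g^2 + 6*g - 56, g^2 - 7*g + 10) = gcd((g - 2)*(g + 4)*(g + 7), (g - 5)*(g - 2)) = g - 2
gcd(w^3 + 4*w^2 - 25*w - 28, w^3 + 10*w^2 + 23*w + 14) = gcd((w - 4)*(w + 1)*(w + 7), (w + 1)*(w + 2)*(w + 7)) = w^2 + 8*w + 7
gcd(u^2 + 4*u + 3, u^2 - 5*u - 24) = u + 3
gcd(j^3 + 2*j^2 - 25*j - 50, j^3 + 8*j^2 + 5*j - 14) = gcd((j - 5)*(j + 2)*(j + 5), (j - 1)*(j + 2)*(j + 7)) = j + 2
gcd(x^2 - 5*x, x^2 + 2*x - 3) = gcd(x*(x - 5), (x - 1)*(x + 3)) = 1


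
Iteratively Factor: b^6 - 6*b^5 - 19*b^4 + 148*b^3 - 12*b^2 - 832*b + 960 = (b + 4)*(b^5 - 10*b^4 + 21*b^3 + 64*b^2 - 268*b + 240) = (b - 5)*(b + 4)*(b^4 - 5*b^3 - 4*b^2 + 44*b - 48) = (b - 5)*(b - 2)*(b + 4)*(b^3 - 3*b^2 - 10*b + 24) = (b - 5)*(b - 4)*(b - 2)*(b + 4)*(b^2 + b - 6) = (b - 5)*(b - 4)*(b - 2)*(b + 3)*(b + 4)*(b - 2)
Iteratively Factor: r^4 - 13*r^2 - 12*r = (r - 4)*(r^3 + 4*r^2 + 3*r) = (r - 4)*(r + 1)*(r^2 + 3*r) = r*(r - 4)*(r + 1)*(r + 3)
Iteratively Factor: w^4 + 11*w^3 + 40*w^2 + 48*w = (w + 3)*(w^3 + 8*w^2 + 16*w) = (w + 3)*(w + 4)*(w^2 + 4*w) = w*(w + 3)*(w + 4)*(w + 4)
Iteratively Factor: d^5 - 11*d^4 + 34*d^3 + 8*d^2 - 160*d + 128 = (d + 2)*(d^4 - 13*d^3 + 60*d^2 - 112*d + 64) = (d - 4)*(d + 2)*(d^3 - 9*d^2 + 24*d - 16) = (d - 4)^2*(d + 2)*(d^2 - 5*d + 4) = (d - 4)^2*(d - 1)*(d + 2)*(d - 4)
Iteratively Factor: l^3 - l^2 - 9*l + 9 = (l + 3)*(l^2 - 4*l + 3) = (l - 3)*(l + 3)*(l - 1)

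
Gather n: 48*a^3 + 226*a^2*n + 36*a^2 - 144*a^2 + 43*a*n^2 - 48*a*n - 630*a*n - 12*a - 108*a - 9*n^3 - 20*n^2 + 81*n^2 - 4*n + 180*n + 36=48*a^3 - 108*a^2 - 120*a - 9*n^3 + n^2*(43*a + 61) + n*(226*a^2 - 678*a + 176) + 36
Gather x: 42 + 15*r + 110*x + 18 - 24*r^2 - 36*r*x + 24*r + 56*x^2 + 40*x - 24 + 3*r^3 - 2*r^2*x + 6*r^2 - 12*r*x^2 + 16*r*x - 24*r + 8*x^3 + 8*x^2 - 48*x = 3*r^3 - 18*r^2 + 15*r + 8*x^3 + x^2*(64 - 12*r) + x*(-2*r^2 - 20*r + 102) + 36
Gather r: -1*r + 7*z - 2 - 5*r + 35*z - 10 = -6*r + 42*z - 12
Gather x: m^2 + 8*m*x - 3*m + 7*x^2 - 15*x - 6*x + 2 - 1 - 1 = m^2 - 3*m + 7*x^2 + x*(8*m - 21)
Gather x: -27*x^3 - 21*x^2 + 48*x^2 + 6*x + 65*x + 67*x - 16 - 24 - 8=-27*x^3 + 27*x^2 + 138*x - 48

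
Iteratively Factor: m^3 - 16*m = (m + 4)*(m^2 - 4*m) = m*(m + 4)*(m - 4)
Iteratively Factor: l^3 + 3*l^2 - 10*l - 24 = (l + 4)*(l^2 - l - 6) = (l + 2)*(l + 4)*(l - 3)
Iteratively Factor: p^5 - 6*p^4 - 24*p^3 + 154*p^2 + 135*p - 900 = (p - 5)*(p^4 - p^3 - 29*p^2 + 9*p + 180) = (p - 5)^2*(p^3 + 4*p^2 - 9*p - 36) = (p - 5)^2*(p - 3)*(p^2 + 7*p + 12) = (p - 5)^2*(p - 3)*(p + 4)*(p + 3)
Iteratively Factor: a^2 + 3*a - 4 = (a + 4)*(a - 1)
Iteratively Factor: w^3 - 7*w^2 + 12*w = (w)*(w^2 - 7*w + 12) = w*(w - 4)*(w - 3)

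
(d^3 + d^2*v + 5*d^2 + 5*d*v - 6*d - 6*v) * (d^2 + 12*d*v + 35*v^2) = d^5 + 13*d^4*v + 5*d^4 + 47*d^3*v^2 + 65*d^3*v - 6*d^3 + 35*d^2*v^3 + 235*d^2*v^2 - 78*d^2*v + 175*d*v^3 - 282*d*v^2 - 210*v^3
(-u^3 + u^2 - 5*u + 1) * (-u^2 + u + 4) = u^5 - 2*u^4 + 2*u^3 - 2*u^2 - 19*u + 4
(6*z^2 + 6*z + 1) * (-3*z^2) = -18*z^4 - 18*z^3 - 3*z^2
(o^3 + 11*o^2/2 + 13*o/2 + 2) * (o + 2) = o^4 + 15*o^3/2 + 35*o^2/2 + 15*o + 4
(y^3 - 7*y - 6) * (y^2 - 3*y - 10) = y^5 - 3*y^4 - 17*y^3 + 15*y^2 + 88*y + 60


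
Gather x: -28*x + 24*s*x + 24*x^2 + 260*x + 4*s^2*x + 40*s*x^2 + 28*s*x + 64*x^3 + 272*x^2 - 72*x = 64*x^3 + x^2*(40*s + 296) + x*(4*s^2 + 52*s + 160)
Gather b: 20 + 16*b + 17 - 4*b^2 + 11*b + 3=-4*b^2 + 27*b + 40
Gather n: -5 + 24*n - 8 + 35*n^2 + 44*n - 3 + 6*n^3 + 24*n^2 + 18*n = 6*n^3 + 59*n^2 + 86*n - 16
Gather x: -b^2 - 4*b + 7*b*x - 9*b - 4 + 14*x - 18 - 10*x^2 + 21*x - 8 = -b^2 - 13*b - 10*x^2 + x*(7*b + 35) - 30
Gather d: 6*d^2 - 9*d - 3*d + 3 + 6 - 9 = 6*d^2 - 12*d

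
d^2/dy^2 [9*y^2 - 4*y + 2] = 18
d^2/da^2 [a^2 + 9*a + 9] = 2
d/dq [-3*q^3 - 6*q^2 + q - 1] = -9*q^2 - 12*q + 1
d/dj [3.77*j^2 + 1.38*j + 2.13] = 7.54*j + 1.38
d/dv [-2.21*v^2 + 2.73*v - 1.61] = 2.73 - 4.42*v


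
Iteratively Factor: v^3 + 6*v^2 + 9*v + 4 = (v + 4)*(v^2 + 2*v + 1) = (v + 1)*(v + 4)*(v + 1)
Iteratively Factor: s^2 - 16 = (s - 4)*(s + 4)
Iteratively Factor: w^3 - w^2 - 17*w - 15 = (w + 1)*(w^2 - 2*w - 15) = (w - 5)*(w + 1)*(w + 3)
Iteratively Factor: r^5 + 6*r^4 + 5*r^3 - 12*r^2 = (r - 1)*(r^4 + 7*r^3 + 12*r^2) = (r - 1)*(r + 4)*(r^3 + 3*r^2) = (r - 1)*(r + 3)*(r + 4)*(r^2) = r*(r - 1)*(r + 3)*(r + 4)*(r)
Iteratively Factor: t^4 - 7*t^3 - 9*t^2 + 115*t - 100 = (t + 4)*(t^3 - 11*t^2 + 35*t - 25) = (t - 5)*(t + 4)*(t^2 - 6*t + 5) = (t - 5)^2*(t + 4)*(t - 1)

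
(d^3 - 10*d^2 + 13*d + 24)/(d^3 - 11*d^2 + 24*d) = (d + 1)/d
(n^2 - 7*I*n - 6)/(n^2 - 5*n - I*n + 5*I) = (n - 6*I)/(n - 5)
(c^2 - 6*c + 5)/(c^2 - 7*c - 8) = (-c^2 + 6*c - 5)/(-c^2 + 7*c + 8)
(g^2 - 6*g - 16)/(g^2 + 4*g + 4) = (g - 8)/(g + 2)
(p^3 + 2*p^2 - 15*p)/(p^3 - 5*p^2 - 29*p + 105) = p/(p - 7)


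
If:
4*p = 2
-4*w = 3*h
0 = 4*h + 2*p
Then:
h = -1/4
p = 1/2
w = 3/16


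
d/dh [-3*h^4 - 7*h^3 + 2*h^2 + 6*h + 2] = -12*h^3 - 21*h^2 + 4*h + 6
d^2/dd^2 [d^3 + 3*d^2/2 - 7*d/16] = 6*d + 3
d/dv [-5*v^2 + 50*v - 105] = 50 - 10*v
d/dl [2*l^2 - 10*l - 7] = 4*l - 10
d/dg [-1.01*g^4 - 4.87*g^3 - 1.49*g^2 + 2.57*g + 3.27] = -4.04*g^3 - 14.61*g^2 - 2.98*g + 2.57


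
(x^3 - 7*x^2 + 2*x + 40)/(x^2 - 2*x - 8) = x - 5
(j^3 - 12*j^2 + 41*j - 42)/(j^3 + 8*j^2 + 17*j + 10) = (j^3 - 12*j^2 + 41*j - 42)/(j^3 + 8*j^2 + 17*j + 10)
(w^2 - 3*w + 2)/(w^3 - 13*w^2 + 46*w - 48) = (w - 1)/(w^2 - 11*w + 24)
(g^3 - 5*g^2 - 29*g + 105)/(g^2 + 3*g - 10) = (g^2 - 10*g + 21)/(g - 2)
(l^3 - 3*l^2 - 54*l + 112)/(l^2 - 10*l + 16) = l + 7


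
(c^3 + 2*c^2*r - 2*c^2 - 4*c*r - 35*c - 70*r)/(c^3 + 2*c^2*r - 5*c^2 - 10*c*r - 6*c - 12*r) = (c^2 - 2*c - 35)/(c^2 - 5*c - 6)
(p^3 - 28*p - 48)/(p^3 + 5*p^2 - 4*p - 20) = (p^2 - 2*p - 24)/(p^2 + 3*p - 10)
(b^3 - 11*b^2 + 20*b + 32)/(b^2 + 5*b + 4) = (b^2 - 12*b + 32)/(b + 4)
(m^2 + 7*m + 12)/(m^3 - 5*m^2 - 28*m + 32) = (m + 3)/(m^2 - 9*m + 8)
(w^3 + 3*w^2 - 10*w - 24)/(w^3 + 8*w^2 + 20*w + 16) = (w - 3)/(w + 2)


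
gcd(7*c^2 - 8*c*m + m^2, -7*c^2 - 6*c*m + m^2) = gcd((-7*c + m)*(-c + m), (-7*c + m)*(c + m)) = 7*c - m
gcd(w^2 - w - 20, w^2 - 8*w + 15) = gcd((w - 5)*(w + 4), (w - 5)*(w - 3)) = w - 5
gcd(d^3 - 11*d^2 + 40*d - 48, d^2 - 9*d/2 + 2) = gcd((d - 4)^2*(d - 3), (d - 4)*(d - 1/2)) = d - 4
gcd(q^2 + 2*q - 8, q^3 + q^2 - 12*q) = q + 4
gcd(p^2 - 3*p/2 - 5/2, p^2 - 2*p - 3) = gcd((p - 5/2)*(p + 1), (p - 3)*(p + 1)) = p + 1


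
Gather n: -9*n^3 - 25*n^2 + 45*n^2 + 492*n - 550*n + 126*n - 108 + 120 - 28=-9*n^3 + 20*n^2 + 68*n - 16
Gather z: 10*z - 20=10*z - 20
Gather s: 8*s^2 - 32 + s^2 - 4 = 9*s^2 - 36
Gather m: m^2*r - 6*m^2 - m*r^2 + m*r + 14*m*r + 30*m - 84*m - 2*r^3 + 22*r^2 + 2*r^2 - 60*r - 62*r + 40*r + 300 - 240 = m^2*(r - 6) + m*(-r^2 + 15*r - 54) - 2*r^3 + 24*r^2 - 82*r + 60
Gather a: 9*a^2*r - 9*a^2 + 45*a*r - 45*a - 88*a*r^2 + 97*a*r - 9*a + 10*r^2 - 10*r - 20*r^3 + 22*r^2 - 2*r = a^2*(9*r - 9) + a*(-88*r^2 + 142*r - 54) - 20*r^3 + 32*r^2 - 12*r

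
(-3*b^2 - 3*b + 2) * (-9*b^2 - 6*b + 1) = 27*b^4 + 45*b^3 - 3*b^2 - 15*b + 2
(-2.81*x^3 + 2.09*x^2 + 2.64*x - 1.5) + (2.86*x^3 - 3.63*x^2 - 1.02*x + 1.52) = 0.0499999999999998*x^3 - 1.54*x^2 + 1.62*x + 0.02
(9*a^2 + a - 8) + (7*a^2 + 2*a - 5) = 16*a^2 + 3*a - 13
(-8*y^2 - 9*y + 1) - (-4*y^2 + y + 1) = -4*y^2 - 10*y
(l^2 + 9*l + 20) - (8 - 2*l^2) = 3*l^2 + 9*l + 12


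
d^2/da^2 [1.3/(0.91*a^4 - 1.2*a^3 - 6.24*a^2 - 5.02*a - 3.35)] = ((-14.196*a^2 + 9.36*a + 16.224)*(-0.91*a^4 + 1.2*a^3 + 6.24*a^2 + 5.02*a + 3.35) - 1.3*(-7.28*a^3 + 7.2*a^2 + 24.96*a + 10.04)*(-3.64*a^3 + 3.6*a^2 + 12.48*a + 5.02))/(-0.91*a^4 + 1.2*a^3 + 6.24*a^2 + 5.02*a + 3.35)^3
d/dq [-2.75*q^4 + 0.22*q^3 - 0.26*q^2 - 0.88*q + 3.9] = -11.0*q^3 + 0.66*q^2 - 0.52*q - 0.88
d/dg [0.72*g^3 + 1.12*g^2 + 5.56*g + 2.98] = 2.16*g^2 + 2.24*g + 5.56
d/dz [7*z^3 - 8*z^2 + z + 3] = 21*z^2 - 16*z + 1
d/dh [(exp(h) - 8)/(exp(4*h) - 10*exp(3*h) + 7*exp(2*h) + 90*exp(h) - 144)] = (-3*exp(2*h) + 4*exp(h) + 9)*exp(h)/(exp(6*h) - 4*exp(5*h) - 14*exp(4*h) + 72*exp(3*h) + 9*exp(2*h) - 324*exp(h) + 324)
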